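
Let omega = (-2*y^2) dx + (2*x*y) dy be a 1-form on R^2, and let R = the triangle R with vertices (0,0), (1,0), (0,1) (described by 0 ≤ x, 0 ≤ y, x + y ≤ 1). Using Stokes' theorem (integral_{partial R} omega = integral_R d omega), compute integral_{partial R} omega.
integral_(partial R) omega = 1

Stokes: integral_partial_R omega = integral_R d omega with d omega = (∂Q/∂x - ∂P/∂y) dx ∧ dy.
  ∂Q/∂x = 2*y
  ∂P/∂y = -4*y
  integrand = ∂Q/∂x - ∂P/∂y = 6*y.
Integrating over R: integral_0^1 integral_0^{1-x} (6*y) dy dx = 1.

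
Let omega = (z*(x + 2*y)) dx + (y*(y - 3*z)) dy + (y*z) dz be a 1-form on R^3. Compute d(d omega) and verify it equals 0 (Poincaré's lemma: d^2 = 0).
d(d omega) = 0

Step 1: d omega = sum_{i<j} (∂f_j/∂x_i - ∂f_i/∂x_j) dx_i ∧ dx_j:
  coeff of dx ∧ dy: -2*z
  coeff of dx ∧ dz: -x - 2*y
  coeff of dy ∧ dz: 3*y + z
Step 2: Apply d again to each 2-form coefficient. The only possible 3-form in R^3 is dx ∧ dy ∧ dz, with coefficient
  ∂(coeff of dy∧dz)/∂x - ∂(coeff of dx∧dz)/∂y + ∂(coeff of dx∧dy)/∂z
  = ∂/∂x (3*y + z) - ∂/∂y (-x - 2*y) + ∂/∂z (-2*z).
Each of these terms simplifies to sums of mixed partials that cancel in pairs. The result is 0 (by equality of mixed partials for smooth functions — Schwarz / Clairaut).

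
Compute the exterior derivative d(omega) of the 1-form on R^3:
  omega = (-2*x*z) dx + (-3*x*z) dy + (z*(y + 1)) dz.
d(omega) = (-3*z) dx ∧ dy + (2*x) dx ∧ dz + (3*x + z) dy ∧ dz

For a 1-form omega = sum_i f_i dx_i, the exterior derivative is
  d(omega) = sum_{i < j} (∂f_j/∂x_i - ∂f_i/∂x_j) dx_i ∧ dx_j.
  coefficient of dx ∧ dy: ∂f_2/∂x - ∂f_1/∂y = ∂(-3*x*z)/∂x - ∂(-2*x*z)/∂y = -3*z
  coefficient of dx ∧ dz: ∂f_3/∂x - ∂f_1/∂z = ∂(z*(y + 1))/∂x - ∂(-2*x*z)/∂z = 2*x
  coefficient of dy ∧ dz: ∂f_3/∂y - ∂f_2/∂z = ∂(z*(y + 1))/∂y - ∂(-3*x*z)/∂z = 3*x + z
Assembling: d(omega) = (-3*z) dx ∧ dy + (2*x) dx ∧ dz + (3*x + z) dy ∧ dz.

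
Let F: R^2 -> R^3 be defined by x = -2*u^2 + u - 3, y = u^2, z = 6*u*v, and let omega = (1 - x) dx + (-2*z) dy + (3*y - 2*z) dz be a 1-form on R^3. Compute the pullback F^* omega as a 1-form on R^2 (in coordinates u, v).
F^* omega = (-8*u^3 - 6*u^2*v + 6*u^2 - 72*u*v^2 - 17*u + 4) du + (18*u^2*(u - 4*v)) dv

Using F^*(f dg) = (f ∘ F) d(g ∘ F), substitute each coordinate x_i by F_i(u, v) in f_i, and replace dx_i by d F_i = (∂F_i/∂u) du + (∂F_i/∂v) dv.
  For the x component: f_1(F) = 2*u^2 - u + 4; d F_1 = (1 - 4*u) du + (0) dv
  For the y component: f_2(F) = -12*u*v; d F_2 = (2*u) du + (0) dv
  For the z component: f_3(F) = 3*u*(u - 4*v); d F_3 = (6*v) du + (6*u) dv
Combining and collecting du, dv coefficients:
  coeff of du: -8*u^3 - 6*u^2*v + 6*u^2 - 72*u*v^2 - 17*u + 4
  coeff of dv: 18*u^2*(u - 4*v)
F^* omega = (-8*u^3 - 6*u^2*v + 6*u^2 - 72*u*v^2 - 17*u + 4) du + (18*u^2*(u - 4*v)) dv.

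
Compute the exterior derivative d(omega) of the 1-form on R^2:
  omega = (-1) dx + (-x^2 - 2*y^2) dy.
d(omega) = (-2*x) dx ∧ dy

For a 1-form omega = sum_i f_i dx_i, the exterior derivative is
  d(omega) = sum_{i < j} (∂f_j/∂x_i - ∂f_i/∂x_j) dx_i ∧ dx_j.
  coefficient of dx ∧ dy: ∂f_2/∂x - ∂f_1/∂y = ∂(-x^2 - 2*y^2)/∂x - ∂(-1)/∂y = -2*x
Assembling: d(omega) = (-2*x) dx ∧ dy.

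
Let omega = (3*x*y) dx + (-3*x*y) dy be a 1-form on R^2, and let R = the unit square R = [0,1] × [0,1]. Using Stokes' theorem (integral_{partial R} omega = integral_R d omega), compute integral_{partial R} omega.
integral_(partial R) omega = -3

Stokes: integral_partial_R omega = integral_R d omega with d omega = (∂Q/∂x - ∂P/∂y) dx ∧ dy.
  ∂Q/∂x = -3*y
  ∂P/∂y = 3*x
  integrand = ∂Q/∂x - ∂P/∂y = -3*x - 3*y.
Integrating over R: integral_0^1 integral_0^1 (-3*x - 3*y) dx dy = -3.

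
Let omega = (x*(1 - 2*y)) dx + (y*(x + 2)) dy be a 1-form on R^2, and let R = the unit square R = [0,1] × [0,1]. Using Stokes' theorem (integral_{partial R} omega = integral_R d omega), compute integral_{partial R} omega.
integral_(partial R) omega = 3/2

Stokes: integral_partial_R omega = integral_R d omega with d omega = (∂Q/∂x - ∂P/∂y) dx ∧ dy.
  ∂Q/∂x = y
  ∂P/∂y = -2*x
  integrand = ∂Q/∂x - ∂P/∂y = 2*x + y.
Integrating over R: integral_0^1 integral_0^1 (2*x + y) dx dy = 3/2.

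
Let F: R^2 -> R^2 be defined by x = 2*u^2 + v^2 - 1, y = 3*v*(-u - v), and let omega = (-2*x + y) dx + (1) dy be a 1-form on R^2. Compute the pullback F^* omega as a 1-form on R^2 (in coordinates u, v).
F^* omega = (-16*u^3 - 12*u^2*v - 20*u*v^2 + 8*u - 3*v) du + (-8*u^2*v - 6*u*v^2 - 3*u - 10*v^3 - 2*v) dv

Using F^*(f dg) = (f ∘ F) d(g ∘ F), substitute each coordinate x_i by F_i(u, v) in f_i, and replace dx_i by d F_i = (∂F_i/∂u) du + (∂F_i/∂v) dv.
  For the x component: f_1(F) = -4*u^2 - 3*u*v - 5*v^2 + 2; d F_1 = (4*u) du + (2*v) dv
  For the y component: f_2(F) = 1; d F_2 = (-3*v) du + (-3*u - 6*v) dv
Combining and collecting du, dv coefficients:
  coeff of du: -16*u^3 - 12*u^2*v - 20*u*v^2 + 8*u - 3*v
  coeff of dv: -8*u^2*v - 6*u*v^2 - 3*u - 10*v^3 - 2*v
F^* omega = (-16*u^3 - 12*u^2*v - 20*u*v^2 + 8*u - 3*v) du + (-8*u^2*v - 6*u*v^2 - 3*u - 10*v^3 - 2*v) dv.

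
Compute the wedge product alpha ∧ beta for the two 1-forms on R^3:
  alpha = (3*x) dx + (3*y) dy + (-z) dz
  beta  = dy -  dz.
alpha ∧ beta = (3*x) dx ∧ dy + (-3*x) dx ∧ dz + (-3*y + z) dy ∧ dz

Distribute the wedge, using dx_i ∧ dx_j = -dx_j ∧ dx_i and dx_i ∧ dx_i = 0. For each pair (i, j) with i < j, the coefficient of dx_i ∧ dx_j in alpha ∧ beta is (alpha_i * beta_j - alpha_j * beta_i). Collecting: alpha ∧ beta = (3*x) dx ∧ dy + (-3*x) dx ∧ dz + (-3*y + z) dy ∧ dz.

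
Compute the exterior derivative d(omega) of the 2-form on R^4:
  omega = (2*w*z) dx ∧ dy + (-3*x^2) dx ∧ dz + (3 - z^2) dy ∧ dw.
d(omega) = (2*w) dx ∧ dy ∧ dz + (2*z) dx ∧ dy ∧ dw + (2*z) dy ∧ dz ∧ dw

For a 2-form omega = sum_{i<j} g_{ij} dx_i ∧ dx_j, the exterior derivative is
  d(omega) = sum_{i<j} d(g_{ij}) ∧ dx_i ∧ dx_j = sum_{i<j, k} (∂g_{ij}/∂x_k) dx_k ∧ dx_i ∧ dx_j.
Expand each term, using dx_k ∧ dx_i ∧ dx_j = sgn(permutation) dx_{(a)} ∧ dx_{(b)} ∧ dx_{(c)} with (a < b < c) sorted:
  d(2*w*z) includes (∂/∂z)(2*w*z) dz = (2*w) dz, which multiplied by dx ∧ dy gives (2*w) dx ∧ dy ∧ dz
  d(2*w*z) includes (∂/∂w)(2*w*z) dw = (2*z) dw, which multiplied by dx ∧ dy gives (2*z) dx ∧ dy ∧ dw
  d(3 - z^2) includes (∂/∂z)(3 - z^2) dz = (-2*z) dz, which multiplied by dy ∧ dw gives (2*z) dy ∧ dz ∧ dw
Collecting like 3-forms: d(omega) = (2*w) dx ∧ dy ∧ dz + (2*z) dx ∧ dy ∧ dw + (2*z) dy ∧ dz ∧ dw.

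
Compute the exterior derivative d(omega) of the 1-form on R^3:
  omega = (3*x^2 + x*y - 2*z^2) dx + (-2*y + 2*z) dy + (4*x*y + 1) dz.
d(omega) = (-x) dx ∧ dy + (4*y + 4*z) dx ∧ dz + (4*x - 2) dy ∧ dz

For a 1-form omega = sum_i f_i dx_i, the exterior derivative is
  d(omega) = sum_{i < j} (∂f_j/∂x_i - ∂f_i/∂x_j) dx_i ∧ dx_j.
  coefficient of dx ∧ dy: ∂f_2/∂x - ∂f_1/∂y = ∂(-2*y + 2*z)/∂x - ∂(3*x^2 + x*y - 2*z^2)/∂y = -x
  coefficient of dx ∧ dz: ∂f_3/∂x - ∂f_1/∂z = ∂(4*x*y + 1)/∂x - ∂(3*x^2 + x*y - 2*z^2)/∂z = 4*y + 4*z
  coefficient of dy ∧ dz: ∂f_3/∂y - ∂f_2/∂z = ∂(4*x*y + 1)/∂y - ∂(-2*y + 2*z)/∂z = 4*x - 2
Assembling: d(omega) = (-x) dx ∧ dy + (4*y + 4*z) dx ∧ dz + (4*x - 2) dy ∧ dz.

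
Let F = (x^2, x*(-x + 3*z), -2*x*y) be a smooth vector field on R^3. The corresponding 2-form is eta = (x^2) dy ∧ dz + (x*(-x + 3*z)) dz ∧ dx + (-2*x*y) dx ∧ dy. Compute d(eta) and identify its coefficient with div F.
d(eta) = (2*x) dx ∧ dy ∧ dz; div F = 2*x

For a 2-form in R^3 of the form above, applying d gives a 3-form with coefficient ∂P/∂x + ∂Q/∂y + ∂R/∂z:
  ∂P/∂x = 2*x
  ∂Q/∂y = 0
  ∂R/∂z = 0
Sum = 2*x, which is exactly div F.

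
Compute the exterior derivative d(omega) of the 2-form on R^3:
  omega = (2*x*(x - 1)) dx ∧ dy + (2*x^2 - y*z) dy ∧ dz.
d(omega) = (4*x) dx ∧ dy ∧ dz

For a 2-form omega = sum_{i<j} g_{ij} dx_i ∧ dx_j, the exterior derivative is
  d(omega) = sum_{i<j} d(g_{ij}) ∧ dx_i ∧ dx_j = sum_{i<j, k} (∂g_{ij}/∂x_k) dx_k ∧ dx_i ∧ dx_j.
Expand each term, using dx_k ∧ dx_i ∧ dx_j = sgn(permutation) dx_{(a)} ∧ dx_{(b)} ∧ dx_{(c)} with (a < b < c) sorted:
  d(2*x^2 - y*z) includes (∂/∂x)(2*x^2 - y*z) dx = (4*x) dx, which multiplied by dy ∧ dz gives (4*x) dx ∧ dy ∧ dz
Collecting like 3-forms: d(omega) = (4*x) dx ∧ dy ∧ dz.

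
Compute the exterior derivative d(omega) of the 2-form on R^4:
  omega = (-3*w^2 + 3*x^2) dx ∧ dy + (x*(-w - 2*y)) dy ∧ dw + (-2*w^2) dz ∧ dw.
d(omega) = (-7*w - 2*y) dx ∧ dy ∧ dw

For a 2-form omega = sum_{i<j} g_{ij} dx_i ∧ dx_j, the exterior derivative is
  d(omega) = sum_{i<j} d(g_{ij}) ∧ dx_i ∧ dx_j = sum_{i<j, k} (∂g_{ij}/∂x_k) dx_k ∧ dx_i ∧ dx_j.
Expand each term, using dx_k ∧ dx_i ∧ dx_j = sgn(permutation) dx_{(a)} ∧ dx_{(b)} ∧ dx_{(c)} with (a < b < c) sorted:
  d(-3*w^2 + 3*x^2) includes (∂/∂w)(-3*w^2 + 3*x^2) dw = (-6*w) dw, which multiplied by dx ∧ dy gives (-6*w) dx ∧ dy ∧ dw
  d(x*(-w - 2*y)) includes (∂/∂x)(x*(-w - 2*y)) dx = (-w - 2*y) dx, which multiplied by dy ∧ dw gives (-w - 2*y) dx ∧ dy ∧ dw
Collecting like 3-forms: d(omega) = (-7*w - 2*y) dx ∧ dy ∧ dw.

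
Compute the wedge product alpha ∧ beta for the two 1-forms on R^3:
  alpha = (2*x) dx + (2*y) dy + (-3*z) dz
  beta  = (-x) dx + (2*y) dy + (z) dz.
alpha ∧ beta = (6*x*y) dx ∧ dy + (-x*z) dx ∧ dz + (8*y*z) dy ∧ dz

Distribute the wedge, using dx_i ∧ dx_j = -dx_j ∧ dx_i and dx_i ∧ dx_i = 0. For each pair (i, j) with i < j, the coefficient of dx_i ∧ dx_j in alpha ∧ beta is (alpha_i * beta_j - alpha_j * beta_i). Collecting: alpha ∧ beta = (6*x*y) dx ∧ dy + (-x*z) dx ∧ dz + (8*y*z) dy ∧ dz.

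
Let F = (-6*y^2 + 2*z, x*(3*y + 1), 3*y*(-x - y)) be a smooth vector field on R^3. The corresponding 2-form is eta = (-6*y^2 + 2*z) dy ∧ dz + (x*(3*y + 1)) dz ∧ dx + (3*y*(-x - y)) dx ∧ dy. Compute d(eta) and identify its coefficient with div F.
d(eta) = (3*x) dx ∧ dy ∧ dz; div F = 3*x

For a 2-form in R^3 of the form above, applying d gives a 3-form with coefficient ∂P/∂x + ∂Q/∂y + ∂R/∂z:
  ∂P/∂x = 0
  ∂Q/∂y = 3*x
  ∂R/∂z = 0
Sum = 3*x, which is exactly div F.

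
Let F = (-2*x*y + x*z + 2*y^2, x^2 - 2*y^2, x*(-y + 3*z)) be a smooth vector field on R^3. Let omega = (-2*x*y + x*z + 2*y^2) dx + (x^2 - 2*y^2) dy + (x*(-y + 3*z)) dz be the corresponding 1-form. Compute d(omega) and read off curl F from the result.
d(omega) = (-x) dy ∧ dz + (x + y - 3*z) dz ∧ dx + (4*x - 4*y) dx ∧ dy; curl F = (-x, x + y - 3*z, 4*x - 4*y)

d omega = sum_{i<j} (∂f_j/∂x_i - ∂f_i/∂x_j) dx_i ∧ dx_j. Under the identification (dy ∧ dz, dz ∧ dx, dx ∧ dy) ↔ (e_x, e_y, e_z), the coefficients are exactly the components of curl F. Compute:
  ∂R/∂y - ∂Q/∂z = (-x) - (0) = -x
  ∂P/∂z - ∂R/∂x = (x) - (-y + 3*z) = x + y - 3*z
  ∂Q/∂x - ∂P/∂y = (2*x) - (-2*x + 4*y) = 4*x - 4*y.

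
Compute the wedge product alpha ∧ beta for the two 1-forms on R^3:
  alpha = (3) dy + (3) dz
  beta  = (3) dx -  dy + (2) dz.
alpha ∧ beta = (-9) dx ∧ dy + (9) dy ∧ dz + (-9) dx ∧ dz

Distribute the wedge, using dx_i ∧ dx_j = -dx_j ∧ dx_i and dx_i ∧ dx_i = 0. For each pair (i, j) with i < j, the coefficient of dx_i ∧ dx_j in alpha ∧ beta is (alpha_i * beta_j - alpha_j * beta_i). Collecting: alpha ∧ beta = (-9) dx ∧ dy + (9) dy ∧ dz + (-9) dx ∧ dz.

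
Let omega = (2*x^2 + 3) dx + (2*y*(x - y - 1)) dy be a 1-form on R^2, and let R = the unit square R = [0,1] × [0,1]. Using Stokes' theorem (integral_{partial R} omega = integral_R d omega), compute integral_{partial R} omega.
integral_(partial R) omega = 1

Stokes: integral_partial_R omega = integral_R d omega with d omega = (∂Q/∂x - ∂P/∂y) dx ∧ dy.
  ∂Q/∂x = 2*y
  ∂P/∂y = 0
  integrand = ∂Q/∂x - ∂P/∂y = 2*y.
Integrating over R: integral_0^1 integral_0^1 (2*y) dx dy = 1.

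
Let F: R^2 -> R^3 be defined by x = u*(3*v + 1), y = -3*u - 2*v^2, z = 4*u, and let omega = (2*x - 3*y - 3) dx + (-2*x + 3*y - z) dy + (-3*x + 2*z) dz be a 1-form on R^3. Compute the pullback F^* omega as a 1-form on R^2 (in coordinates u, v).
F^* omega = (18*u*v^2 + 21*u*v + 76*u + 18*v^3 + 24*v^2 - 9*v - 3) du + (18*u^2*v + 33*u^2 + 42*u*v^2 + 60*u*v - 9*u + 24*v^3) dv

Using F^*(f dg) = (f ∘ F) d(g ∘ F), substitute each coordinate x_i by F_i(u, v) in f_i, and replace dx_i by d F_i = (∂F_i/∂u) du + (∂F_i/∂v) dv.
  For the x component: f_1(F) = 6*u*v + 11*u + 6*v^2 - 3; d F_1 = (3*v + 1) du + (3*u) dv
  For the y component: f_2(F) = -6*u*v - 15*u - 6*v^2; d F_2 = (-3) du + (-4*v) dv
  For the z component: f_3(F) = u*(5 - 9*v); d F_3 = (4) du + (0) dv
Combining and collecting du, dv coefficients:
  coeff of du: 18*u*v^2 + 21*u*v + 76*u + 18*v^3 + 24*v^2 - 9*v - 3
  coeff of dv: 18*u^2*v + 33*u^2 + 42*u*v^2 + 60*u*v - 9*u + 24*v^3
F^* omega = (18*u*v^2 + 21*u*v + 76*u + 18*v^3 + 24*v^2 - 9*v - 3) du + (18*u^2*v + 33*u^2 + 42*u*v^2 + 60*u*v - 9*u + 24*v^3) dv.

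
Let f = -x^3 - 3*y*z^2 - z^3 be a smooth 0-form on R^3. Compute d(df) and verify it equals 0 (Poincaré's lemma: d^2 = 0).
d(df) = 0

Step 1: df = sum_i (∂f/∂x_i) dx_i = (-3*x^2) dx + (-3*z^2) dy + (3*z*(-2*y - z)) dz.
Step 2: Apply d again. Using the 1-form formula, the coefficient of dx ∧ dy in d(df) is ∂^2 f/∂x ∂y - ∂^2 f/∂y ∂x = (0) - (0) = 0 (equality of mixed partials for smooth f).
Similarly for dx ∧ dz and dy ∧ dz — all coefficients vanish. So d(df) = 0.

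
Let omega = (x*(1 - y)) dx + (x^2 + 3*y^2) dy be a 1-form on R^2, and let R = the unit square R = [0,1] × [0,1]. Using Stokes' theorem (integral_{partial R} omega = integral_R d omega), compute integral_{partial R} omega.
integral_(partial R) omega = 3/2

Stokes: integral_partial_R omega = integral_R d omega with d omega = (∂Q/∂x - ∂P/∂y) dx ∧ dy.
  ∂Q/∂x = 2*x
  ∂P/∂y = -x
  integrand = ∂Q/∂x - ∂P/∂y = 3*x.
Integrating over R: integral_0^1 integral_0^1 (3*x) dx dy = 3/2.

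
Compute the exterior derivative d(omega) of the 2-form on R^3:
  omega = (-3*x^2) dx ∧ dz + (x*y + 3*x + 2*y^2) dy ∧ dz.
d(omega) = (y + 3) dx ∧ dy ∧ dz

For a 2-form omega = sum_{i<j} g_{ij} dx_i ∧ dx_j, the exterior derivative is
  d(omega) = sum_{i<j} d(g_{ij}) ∧ dx_i ∧ dx_j = sum_{i<j, k} (∂g_{ij}/∂x_k) dx_k ∧ dx_i ∧ dx_j.
Expand each term, using dx_k ∧ dx_i ∧ dx_j = sgn(permutation) dx_{(a)} ∧ dx_{(b)} ∧ dx_{(c)} with (a < b < c) sorted:
  d(x*y + 3*x + 2*y^2) includes (∂/∂x)(x*y + 3*x + 2*y^2) dx = (y + 3) dx, which multiplied by dy ∧ dz gives (y + 3) dx ∧ dy ∧ dz
Collecting like 3-forms: d(omega) = (y + 3) dx ∧ dy ∧ dz.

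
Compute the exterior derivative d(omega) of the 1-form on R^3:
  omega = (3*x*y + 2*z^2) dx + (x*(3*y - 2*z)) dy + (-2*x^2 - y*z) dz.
d(omega) = (-3*x + 3*y - 2*z) dx ∧ dy + (-4*x - 4*z) dx ∧ dz + (2*x - z) dy ∧ dz

For a 1-form omega = sum_i f_i dx_i, the exterior derivative is
  d(omega) = sum_{i < j} (∂f_j/∂x_i - ∂f_i/∂x_j) dx_i ∧ dx_j.
  coefficient of dx ∧ dy: ∂f_2/∂x - ∂f_1/∂y = ∂(x*(3*y - 2*z))/∂x - ∂(3*x*y + 2*z^2)/∂y = -3*x + 3*y - 2*z
  coefficient of dx ∧ dz: ∂f_3/∂x - ∂f_1/∂z = ∂(-2*x^2 - y*z)/∂x - ∂(3*x*y + 2*z^2)/∂z = -4*x - 4*z
  coefficient of dy ∧ dz: ∂f_3/∂y - ∂f_2/∂z = ∂(-2*x^2 - y*z)/∂y - ∂(x*(3*y - 2*z))/∂z = 2*x - z
Assembling: d(omega) = (-3*x + 3*y - 2*z) dx ∧ dy + (-4*x - 4*z) dx ∧ dz + (2*x - z) dy ∧ dz.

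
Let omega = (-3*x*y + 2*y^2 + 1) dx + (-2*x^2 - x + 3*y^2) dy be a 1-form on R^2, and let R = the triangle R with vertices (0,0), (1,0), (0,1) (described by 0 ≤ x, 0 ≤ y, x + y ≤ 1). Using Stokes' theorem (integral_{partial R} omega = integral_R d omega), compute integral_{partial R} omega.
integral_(partial R) omega = -4/3

Stokes: integral_partial_R omega = integral_R d omega with d omega = (∂Q/∂x - ∂P/∂y) dx ∧ dy.
  ∂Q/∂x = -4*x - 1
  ∂P/∂y = -3*x + 4*y
  integrand = ∂Q/∂x - ∂P/∂y = -x - 4*y - 1.
Integrating over R: integral_0^1 integral_0^{1-x} (-x - 4*y - 1) dy dx = -4/3.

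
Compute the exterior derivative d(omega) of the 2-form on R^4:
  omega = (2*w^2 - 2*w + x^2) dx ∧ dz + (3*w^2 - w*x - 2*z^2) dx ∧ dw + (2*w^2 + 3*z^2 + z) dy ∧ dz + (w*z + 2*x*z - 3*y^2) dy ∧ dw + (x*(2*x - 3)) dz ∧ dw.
d(omega) = (4*w + 4*x + 4*z - 5) dx ∧ dz ∧ dw + (3*w - 2*x) dy ∧ dz ∧ dw + (2*z) dx ∧ dy ∧ dw

For a 2-form omega = sum_{i<j} g_{ij} dx_i ∧ dx_j, the exterior derivative is
  d(omega) = sum_{i<j} d(g_{ij}) ∧ dx_i ∧ dx_j = sum_{i<j, k} (∂g_{ij}/∂x_k) dx_k ∧ dx_i ∧ dx_j.
Expand each term, using dx_k ∧ dx_i ∧ dx_j = sgn(permutation) dx_{(a)} ∧ dx_{(b)} ∧ dx_{(c)} with (a < b < c) sorted:
  d(2*w^2 - 2*w + x^2) includes (∂/∂w)(2*w^2 - 2*w + x^2) dw = (4*w - 2) dw, which multiplied by dx ∧ dz gives (4*w - 2) dx ∧ dz ∧ dw
  d(3*w^2 - w*x - 2*z^2) includes (∂/∂z)(3*w^2 - w*x - 2*z^2) dz = (-4*z) dz, which multiplied by dx ∧ dw gives (4*z) dx ∧ dz ∧ dw
  d(2*w^2 + 3*z^2 + z) includes (∂/∂w)(2*w^2 + 3*z^2 + z) dw = (4*w) dw, which multiplied by dy ∧ dz gives (4*w) dy ∧ dz ∧ dw
  d(w*z + 2*x*z - 3*y^2) includes (∂/∂x)(w*z + 2*x*z - 3*y^2) dx = (2*z) dx, which multiplied by dy ∧ dw gives (2*z) dx ∧ dy ∧ dw
  d(w*z + 2*x*z - 3*y^2) includes (∂/∂z)(w*z + 2*x*z - 3*y^2) dz = (w + 2*x) dz, which multiplied by dy ∧ dw gives (-w - 2*x) dy ∧ dz ∧ dw
  d(x*(2*x - 3)) includes (∂/∂x)(x*(2*x - 3)) dx = (4*x - 3) dx, which multiplied by dz ∧ dw gives (4*x - 3) dx ∧ dz ∧ dw
Collecting like 3-forms: d(omega) = (4*w + 4*x + 4*z - 5) dx ∧ dz ∧ dw + (3*w - 2*x) dy ∧ dz ∧ dw + (2*z) dx ∧ dy ∧ dw.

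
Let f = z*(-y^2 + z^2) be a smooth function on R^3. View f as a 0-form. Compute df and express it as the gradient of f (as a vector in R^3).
df = (0) dx + (-2*y*z) dy + (-y^2 + 3*z^2) dz; grad f = (0, -2*y*z, -y^2 + 3*z^2)

For a 0-form f, d f = (∂f/∂x) dx + (∂f/∂y) dy + (∂f/∂z) dz. The components of the vector representation are exactly the entries of grad f in Cartesian coordinates:
  ∂f/∂x = 0
  ∂f/∂y = -2*y*z
  ∂f/∂z = -y^2 + 3*z^2.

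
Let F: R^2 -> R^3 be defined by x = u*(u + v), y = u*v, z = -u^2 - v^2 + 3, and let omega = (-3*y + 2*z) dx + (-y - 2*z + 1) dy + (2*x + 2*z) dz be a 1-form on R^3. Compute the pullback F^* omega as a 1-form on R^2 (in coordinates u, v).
F^* omega = (-4*u^3 - 10*u^2*v - 4*u*v^2 + v) du + (-4*u^2*v - 4*u*v^2 + u + 4*v^3 - 12*v) dv

Using F^*(f dg) = (f ∘ F) d(g ∘ F), substitute each coordinate x_i by F_i(u, v) in f_i, and replace dx_i by d F_i = (∂F_i/∂u) du + (∂F_i/∂v) dv.
  For the x component: f_1(F) = -2*u^2 - 3*u*v - 2*v^2 + 6; d F_1 = (2*u + v) du + (u) dv
  For the y component: f_2(F) = 2*u^2 - u*v + 2*v^2 - 5; d F_2 = (v) du + (u) dv
  For the z component: f_3(F) = 2*u*v - 2*v^2 + 6; d F_3 = (-2*u) du + (-2*v) dv
Combining and collecting du, dv coefficients:
  coeff of du: -4*u^3 - 10*u^2*v - 4*u*v^2 + v
  coeff of dv: -4*u^2*v - 4*u*v^2 + u + 4*v^3 - 12*v
F^* omega = (-4*u^3 - 10*u^2*v - 4*u*v^2 + v) du + (-4*u^2*v - 4*u*v^2 + u + 4*v^3 - 12*v) dv.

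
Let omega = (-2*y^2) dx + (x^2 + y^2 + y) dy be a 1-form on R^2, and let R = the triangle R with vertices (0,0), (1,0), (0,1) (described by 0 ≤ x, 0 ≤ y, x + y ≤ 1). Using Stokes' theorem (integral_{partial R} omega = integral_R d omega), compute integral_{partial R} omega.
integral_(partial R) omega = 1

Stokes: integral_partial_R omega = integral_R d omega with d omega = (∂Q/∂x - ∂P/∂y) dx ∧ dy.
  ∂Q/∂x = 2*x
  ∂P/∂y = -4*y
  integrand = ∂Q/∂x - ∂P/∂y = 2*x + 4*y.
Integrating over R: integral_0^1 integral_0^{1-x} (2*x + 4*y) dy dx = 1.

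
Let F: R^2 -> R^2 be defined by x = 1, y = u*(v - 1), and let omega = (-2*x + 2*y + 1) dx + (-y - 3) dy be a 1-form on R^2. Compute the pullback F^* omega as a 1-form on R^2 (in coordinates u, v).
F^* omega = (-u*v^2 + 2*u*v - u - 3*v + 3) du + (u*(-u*v + u - 3)) dv

Using F^*(f dg) = (f ∘ F) d(g ∘ F), substitute each coordinate x_i by F_i(u, v) in f_i, and replace dx_i by d F_i = (∂F_i/∂u) du + (∂F_i/∂v) dv.
  For the x component: f_1(F) = 2*u*v - 2*u - 1; d F_1 = (0) du + (0) dv
  For the y component: f_2(F) = -u*v + u - 3; d F_2 = (v - 1) du + (u) dv
Combining and collecting du, dv coefficients:
  coeff of du: -u*v^2 + 2*u*v - u - 3*v + 3
  coeff of dv: u*(-u*v + u - 3)
F^* omega = (-u*v^2 + 2*u*v - u - 3*v + 3) du + (u*(-u*v + u - 3)) dv.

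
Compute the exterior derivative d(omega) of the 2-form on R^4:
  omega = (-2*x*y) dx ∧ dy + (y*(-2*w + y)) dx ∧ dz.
d(omega) = (2*w - 2*y) dx ∧ dy ∧ dz + (-2*y) dx ∧ dz ∧ dw

For a 2-form omega = sum_{i<j} g_{ij} dx_i ∧ dx_j, the exterior derivative is
  d(omega) = sum_{i<j} d(g_{ij}) ∧ dx_i ∧ dx_j = sum_{i<j, k} (∂g_{ij}/∂x_k) dx_k ∧ dx_i ∧ dx_j.
Expand each term, using dx_k ∧ dx_i ∧ dx_j = sgn(permutation) dx_{(a)} ∧ dx_{(b)} ∧ dx_{(c)} with (a < b < c) sorted:
  d(y*(-2*w + y)) includes (∂/∂y)(y*(-2*w + y)) dy = (-2*w + 2*y) dy, which multiplied by dx ∧ dz gives (2*w - 2*y) dx ∧ dy ∧ dz
  d(y*(-2*w + y)) includes (∂/∂w)(y*(-2*w + y)) dw = (-2*y) dw, which multiplied by dx ∧ dz gives (-2*y) dx ∧ dz ∧ dw
Collecting like 3-forms: d(omega) = (2*w - 2*y) dx ∧ dy ∧ dz + (-2*y) dx ∧ dz ∧ dw.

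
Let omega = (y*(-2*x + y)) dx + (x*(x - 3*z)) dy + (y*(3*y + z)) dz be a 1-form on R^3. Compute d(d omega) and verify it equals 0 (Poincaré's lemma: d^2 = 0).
d(d omega) = 0

Step 1: d omega = sum_{i<j} (∂f_j/∂x_i - ∂f_i/∂x_j) dx_i ∧ dx_j:
  coeff of dx ∧ dy: 4*x - 2*y - 3*z
  coeff of dx ∧ dz: 0
  coeff of dy ∧ dz: 3*x + 6*y + z
Step 2: Apply d again to each 2-form coefficient. The only possible 3-form in R^3 is dx ∧ dy ∧ dz, with coefficient
  ∂(coeff of dy∧dz)/∂x - ∂(coeff of dx∧dz)/∂y + ∂(coeff of dx∧dy)/∂z
  = ∂/∂x (3*x + 6*y + z) - ∂/∂y (0) + ∂/∂z (4*x - 2*y - 3*z).
Each of these terms simplifies to sums of mixed partials that cancel in pairs. The result is 0 (by equality of mixed partials for smooth functions — Schwarz / Clairaut).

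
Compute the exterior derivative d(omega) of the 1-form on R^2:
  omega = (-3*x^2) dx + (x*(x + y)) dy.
d(omega) = (2*x + y) dx ∧ dy

For a 1-form omega = sum_i f_i dx_i, the exterior derivative is
  d(omega) = sum_{i < j} (∂f_j/∂x_i - ∂f_i/∂x_j) dx_i ∧ dx_j.
  coefficient of dx ∧ dy: ∂f_2/∂x - ∂f_1/∂y = ∂(x*(x + y))/∂x - ∂(-3*x^2)/∂y = 2*x + y
Assembling: d(omega) = (2*x + y) dx ∧ dy.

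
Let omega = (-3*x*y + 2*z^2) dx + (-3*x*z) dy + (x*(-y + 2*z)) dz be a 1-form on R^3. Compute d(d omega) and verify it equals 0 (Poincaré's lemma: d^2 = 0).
d(d omega) = 0

Step 1: d omega = sum_{i<j} (∂f_j/∂x_i - ∂f_i/∂x_j) dx_i ∧ dx_j:
  coeff of dx ∧ dy: 3*x - 3*z
  coeff of dx ∧ dz: -y - 2*z
  coeff of dy ∧ dz: 2*x
Step 2: Apply d again to each 2-form coefficient. The only possible 3-form in R^3 is dx ∧ dy ∧ dz, with coefficient
  ∂(coeff of dy∧dz)/∂x - ∂(coeff of dx∧dz)/∂y + ∂(coeff of dx∧dy)/∂z
  = ∂/∂x (2*x) - ∂/∂y (-y - 2*z) + ∂/∂z (3*x - 3*z).
Each of these terms simplifies to sums of mixed partials that cancel in pairs. The result is 0 (by equality of mixed partials for smooth functions — Schwarz / Clairaut).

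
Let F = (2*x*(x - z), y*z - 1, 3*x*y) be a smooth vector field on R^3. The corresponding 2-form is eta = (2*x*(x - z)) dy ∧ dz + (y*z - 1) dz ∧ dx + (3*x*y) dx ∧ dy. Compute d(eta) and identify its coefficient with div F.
d(eta) = (4*x - z) dx ∧ dy ∧ dz; div F = 4*x - z

For a 2-form in R^3 of the form above, applying d gives a 3-form with coefficient ∂P/∂x + ∂Q/∂y + ∂R/∂z:
  ∂P/∂x = 4*x - 2*z
  ∂Q/∂y = z
  ∂R/∂z = 0
Sum = 4*x - z, which is exactly div F.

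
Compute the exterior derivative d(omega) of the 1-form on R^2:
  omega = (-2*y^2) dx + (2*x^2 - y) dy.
d(omega) = (4*x + 4*y) dx ∧ dy

For a 1-form omega = sum_i f_i dx_i, the exterior derivative is
  d(omega) = sum_{i < j} (∂f_j/∂x_i - ∂f_i/∂x_j) dx_i ∧ dx_j.
  coefficient of dx ∧ dy: ∂f_2/∂x - ∂f_1/∂y = ∂(2*x^2 - y)/∂x - ∂(-2*y^2)/∂y = 4*x + 4*y
Assembling: d(omega) = (4*x + 4*y) dx ∧ dy.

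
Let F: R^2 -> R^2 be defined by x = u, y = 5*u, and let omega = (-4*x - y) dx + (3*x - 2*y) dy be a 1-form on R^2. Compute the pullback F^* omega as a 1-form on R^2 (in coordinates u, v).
F^* omega = (-44*u) du

Using F^*(f dg) = (f ∘ F) d(g ∘ F), substitute each coordinate x_i by F_i(u, v) in f_i, and replace dx_i by d F_i = (∂F_i/∂u) du + (∂F_i/∂v) dv.
  For the x component: f_1(F) = -9*u; d F_1 = (1) du + (0) dv
  For the y component: f_2(F) = -7*u; d F_2 = (5) du + (0) dv
Combining and collecting du, dv coefficients:
  coeff of du: -44*u
  coeff of dv: 0
F^* omega = (-44*u) du.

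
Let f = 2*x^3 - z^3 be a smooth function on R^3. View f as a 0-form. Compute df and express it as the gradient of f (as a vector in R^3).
df = (6*x^2) dx + (0) dy + (-3*z^2) dz; grad f = (6*x^2, 0, -3*z^2)

For a 0-form f, d f = (∂f/∂x) dx + (∂f/∂y) dy + (∂f/∂z) dz. The components of the vector representation are exactly the entries of grad f in Cartesian coordinates:
  ∂f/∂x = 6*x^2
  ∂f/∂y = 0
  ∂f/∂z = -3*z^2.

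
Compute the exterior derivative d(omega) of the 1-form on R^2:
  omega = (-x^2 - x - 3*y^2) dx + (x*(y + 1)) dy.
d(omega) = (7*y + 1) dx ∧ dy

For a 1-form omega = sum_i f_i dx_i, the exterior derivative is
  d(omega) = sum_{i < j} (∂f_j/∂x_i - ∂f_i/∂x_j) dx_i ∧ dx_j.
  coefficient of dx ∧ dy: ∂f_2/∂x - ∂f_1/∂y = ∂(x*(y + 1))/∂x - ∂(-x^2 - x - 3*y^2)/∂y = 7*y + 1
Assembling: d(omega) = (7*y + 1) dx ∧ dy.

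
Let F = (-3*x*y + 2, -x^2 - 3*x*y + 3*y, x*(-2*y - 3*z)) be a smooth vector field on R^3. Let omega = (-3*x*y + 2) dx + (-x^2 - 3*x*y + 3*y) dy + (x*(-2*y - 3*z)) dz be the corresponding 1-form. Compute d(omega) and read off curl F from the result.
d(omega) = (-2*x) dy ∧ dz + (2*y + 3*z) dz ∧ dx + (x - 3*y) dx ∧ dy; curl F = (-2*x, 2*y + 3*z, x - 3*y)

d omega = sum_{i<j} (∂f_j/∂x_i - ∂f_i/∂x_j) dx_i ∧ dx_j. Under the identification (dy ∧ dz, dz ∧ dx, dx ∧ dy) ↔ (e_x, e_y, e_z), the coefficients are exactly the components of curl F. Compute:
  ∂R/∂y - ∂Q/∂z = (-2*x) - (0) = -2*x
  ∂P/∂z - ∂R/∂x = (0) - (-2*y - 3*z) = 2*y + 3*z
  ∂Q/∂x - ∂P/∂y = (-2*x - 3*y) - (-3*x) = x - 3*y.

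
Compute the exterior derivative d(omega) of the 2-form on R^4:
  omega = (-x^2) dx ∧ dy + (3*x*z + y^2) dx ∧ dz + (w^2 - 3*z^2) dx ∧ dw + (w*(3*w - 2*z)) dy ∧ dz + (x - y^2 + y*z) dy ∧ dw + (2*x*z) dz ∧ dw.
d(omega) = (-2*y) dx ∧ dy ∧ dz + (8*z) dx ∧ dz ∧ dw + (6*w - y - 2*z) dy ∧ dz ∧ dw + (1) dx ∧ dy ∧ dw

For a 2-form omega = sum_{i<j} g_{ij} dx_i ∧ dx_j, the exterior derivative is
  d(omega) = sum_{i<j} d(g_{ij}) ∧ dx_i ∧ dx_j = sum_{i<j, k} (∂g_{ij}/∂x_k) dx_k ∧ dx_i ∧ dx_j.
Expand each term, using dx_k ∧ dx_i ∧ dx_j = sgn(permutation) dx_{(a)} ∧ dx_{(b)} ∧ dx_{(c)} with (a < b < c) sorted:
  d(3*x*z + y^2) includes (∂/∂y)(3*x*z + y^2) dy = (2*y) dy, which multiplied by dx ∧ dz gives (-2*y) dx ∧ dy ∧ dz
  d(w^2 - 3*z^2) includes (∂/∂z)(w^2 - 3*z^2) dz = (-6*z) dz, which multiplied by dx ∧ dw gives (6*z) dx ∧ dz ∧ dw
  d(w*(3*w - 2*z)) includes (∂/∂w)(w*(3*w - 2*z)) dw = (6*w - 2*z) dw, which multiplied by dy ∧ dz gives (6*w - 2*z) dy ∧ dz ∧ dw
  d(x - y^2 + y*z) includes (∂/∂x)(x - y^2 + y*z) dx = (1) dx, which multiplied by dy ∧ dw gives (1) dx ∧ dy ∧ dw
  d(x - y^2 + y*z) includes (∂/∂z)(x - y^2 + y*z) dz = (y) dz, which multiplied by dy ∧ dw gives (-y) dy ∧ dz ∧ dw
  d(2*x*z) includes (∂/∂x)(2*x*z) dx = (2*z) dx, which multiplied by dz ∧ dw gives (2*z) dx ∧ dz ∧ dw
Collecting like 3-forms: d(omega) = (-2*y) dx ∧ dy ∧ dz + (8*z) dx ∧ dz ∧ dw + (6*w - y - 2*z) dy ∧ dz ∧ dw + (1) dx ∧ dy ∧ dw.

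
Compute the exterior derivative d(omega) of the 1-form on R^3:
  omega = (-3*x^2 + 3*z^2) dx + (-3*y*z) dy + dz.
d(omega) = (-6*z) dx ∧ dz + (3*y) dy ∧ dz

For a 1-form omega = sum_i f_i dx_i, the exterior derivative is
  d(omega) = sum_{i < j} (∂f_j/∂x_i - ∂f_i/∂x_j) dx_i ∧ dx_j.
  coefficient of dx ∧ dz: ∂f_3/∂x - ∂f_1/∂z = ∂(1)/∂x - ∂(-3*x^2 + 3*z^2)/∂z = -6*z
  coefficient of dy ∧ dz: ∂f_3/∂y - ∂f_2/∂z = ∂(1)/∂y - ∂(-3*y*z)/∂z = 3*y
Assembling: d(omega) = (-6*z) dx ∧ dz + (3*y) dy ∧ dz.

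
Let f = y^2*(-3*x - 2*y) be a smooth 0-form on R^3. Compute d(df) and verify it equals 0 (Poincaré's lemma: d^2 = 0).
d(df) = 0

Step 1: df = sum_i (∂f/∂x_i) dx_i = (-3*y^2) dx + (6*y*(-x - y)) dy + (0) dz.
Step 2: Apply d again. Using the 1-form formula, the coefficient of dx ∧ dy in d(df) is ∂^2 f/∂x ∂y - ∂^2 f/∂y ∂x = (-6*y) - (-6*y) = 0 (equality of mixed partials for smooth f).
Similarly for dx ∧ dz and dy ∧ dz — all coefficients vanish. So d(df) = 0.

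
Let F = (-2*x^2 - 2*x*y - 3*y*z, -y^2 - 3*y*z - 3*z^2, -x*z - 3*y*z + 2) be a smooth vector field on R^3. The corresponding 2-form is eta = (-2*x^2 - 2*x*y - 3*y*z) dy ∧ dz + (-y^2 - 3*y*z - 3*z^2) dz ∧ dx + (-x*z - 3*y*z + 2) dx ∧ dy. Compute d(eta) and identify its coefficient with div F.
d(eta) = (-5*x - 7*y - 3*z) dx ∧ dy ∧ dz; div F = -5*x - 7*y - 3*z

For a 2-form in R^3 of the form above, applying d gives a 3-form with coefficient ∂P/∂x + ∂Q/∂y + ∂R/∂z:
  ∂P/∂x = -4*x - 2*y
  ∂Q/∂y = -2*y - 3*z
  ∂R/∂z = -x - 3*y
Sum = -5*x - 7*y - 3*z, which is exactly div F.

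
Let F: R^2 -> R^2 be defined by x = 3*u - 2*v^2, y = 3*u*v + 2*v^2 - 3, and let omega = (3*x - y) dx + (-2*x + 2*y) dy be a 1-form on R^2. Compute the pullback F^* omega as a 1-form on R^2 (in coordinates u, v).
F^* omega = (18*u*v^2 - 27*u*v + 27*u + 24*v^3 - 24*v^2 - 18*v + 9) du + (18*u^2*v - 18*u^2 + 60*u*v^2 - 60*u*v - 18*u + 64*v^3 - 36*v) dv

Using F^*(f dg) = (f ∘ F) d(g ∘ F), substitute each coordinate x_i by F_i(u, v) in f_i, and replace dx_i by d F_i = (∂F_i/∂u) du + (∂F_i/∂v) dv.
  For the x component: f_1(F) = -3*u*v + 9*u - 8*v^2 + 3; d F_1 = (3) du + (-4*v) dv
  For the y component: f_2(F) = 6*u*v - 6*u + 8*v^2 - 6; d F_2 = (3*v) du + (3*u + 4*v) dv
Combining and collecting du, dv coefficients:
  coeff of du: 18*u*v^2 - 27*u*v + 27*u + 24*v^3 - 24*v^2 - 18*v + 9
  coeff of dv: 18*u^2*v - 18*u^2 + 60*u*v^2 - 60*u*v - 18*u + 64*v^3 - 36*v
F^* omega = (18*u*v^2 - 27*u*v + 27*u + 24*v^3 - 24*v^2 - 18*v + 9) du + (18*u^2*v - 18*u^2 + 60*u*v^2 - 60*u*v - 18*u + 64*v^3 - 36*v) dv.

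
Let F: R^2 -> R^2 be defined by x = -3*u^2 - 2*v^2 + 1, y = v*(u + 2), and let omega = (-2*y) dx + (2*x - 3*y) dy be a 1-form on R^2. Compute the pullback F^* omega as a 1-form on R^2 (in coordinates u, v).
F^* omega = (v*(6*u^2 - 3*u*v + 24*u - 4*v^2 - 6*v + 2)) du + (-6*u^3 - 3*u^2*v - 12*u^2 + 4*u*v^2 - 12*u*v + 2*u + 8*v^2 - 12*v + 4) dv

Using F^*(f dg) = (f ∘ F) d(g ∘ F), substitute each coordinate x_i by F_i(u, v) in f_i, and replace dx_i by d F_i = (∂F_i/∂u) du + (∂F_i/∂v) dv.
  For the x component: f_1(F) = 2*v*(-u - 2); d F_1 = (-6*u) du + (-4*v) dv
  For the y component: f_2(F) = -6*u^2 - 3*u*v - 4*v^2 - 6*v + 2; d F_2 = (v) du + (u + 2) dv
Combining and collecting du, dv coefficients:
  coeff of du: v*(6*u^2 - 3*u*v + 24*u - 4*v^2 - 6*v + 2)
  coeff of dv: -6*u^3 - 3*u^2*v - 12*u^2 + 4*u*v^2 - 12*u*v + 2*u + 8*v^2 - 12*v + 4
F^* omega = (v*(6*u^2 - 3*u*v + 24*u - 4*v^2 - 6*v + 2)) du + (-6*u^3 - 3*u^2*v - 12*u^2 + 4*u*v^2 - 12*u*v + 2*u + 8*v^2 - 12*v + 4) dv.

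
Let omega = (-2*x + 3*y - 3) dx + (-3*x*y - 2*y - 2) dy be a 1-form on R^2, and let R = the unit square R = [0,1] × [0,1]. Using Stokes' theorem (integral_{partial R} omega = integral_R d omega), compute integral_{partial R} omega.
integral_(partial R) omega = -9/2

Stokes: integral_partial_R omega = integral_R d omega with d omega = (∂Q/∂x - ∂P/∂y) dx ∧ dy.
  ∂Q/∂x = -3*y
  ∂P/∂y = 3
  integrand = ∂Q/∂x - ∂P/∂y = -3*y - 3.
Integrating over R: integral_0^1 integral_0^1 (-3*y - 3) dx dy = -9/2.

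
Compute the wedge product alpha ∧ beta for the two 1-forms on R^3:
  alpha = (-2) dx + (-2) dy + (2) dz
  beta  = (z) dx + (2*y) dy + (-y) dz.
alpha ∧ beta = (-4*y + 2*z) dx ∧ dy + (2*y - 2*z) dx ∧ dz + (-2*y) dy ∧ dz

Distribute the wedge, using dx_i ∧ dx_j = -dx_j ∧ dx_i and dx_i ∧ dx_i = 0. For each pair (i, j) with i < j, the coefficient of dx_i ∧ dx_j in alpha ∧ beta is (alpha_i * beta_j - alpha_j * beta_i). Collecting: alpha ∧ beta = (-4*y + 2*z) dx ∧ dy + (2*y - 2*z) dx ∧ dz + (-2*y) dy ∧ dz.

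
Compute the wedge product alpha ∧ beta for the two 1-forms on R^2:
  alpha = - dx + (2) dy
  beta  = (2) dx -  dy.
alpha ∧ beta = (-3) dx ∧ dy

Distribute the wedge, using dx_i ∧ dx_j = -dx_j ∧ dx_i and dx_i ∧ dx_i = 0. For each pair (i, j) with i < j, the coefficient of dx_i ∧ dx_j in alpha ∧ beta is (alpha_i * beta_j - alpha_j * beta_i). Collecting: alpha ∧ beta = (-3) dx ∧ dy.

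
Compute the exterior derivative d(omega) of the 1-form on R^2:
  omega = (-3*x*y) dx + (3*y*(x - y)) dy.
d(omega) = (3*x + 3*y) dx ∧ dy

For a 1-form omega = sum_i f_i dx_i, the exterior derivative is
  d(omega) = sum_{i < j} (∂f_j/∂x_i - ∂f_i/∂x_j) dx_i ∧ dx_j.
  coefficient of dx ∧ dy: ∂f_2/∂x - ∂f_1/∂y = ∂(3*y*(x - y))/∂x - ∂(-3*x*y)/∂y = 3*x + 3*y
Assembling: d(omega) = (3*x + 3*y) dx ∧ dy.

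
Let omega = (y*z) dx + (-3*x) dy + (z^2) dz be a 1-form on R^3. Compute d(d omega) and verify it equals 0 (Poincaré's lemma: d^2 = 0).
d(d omega) = 0

Step 1: d omega = sum_{i<j} (∂f_j/∂x_i - ∂f_i/∂x_j) dx_i ∧ dx_j:
  coeff of dx ∧ dy: -z - 3
  coeff of dx ∧ dz: -y
  coeff of dy ∧ dz: 0
Step 2: Apply d again to each 2-form coefficient. The only possible 3-form in R^3 is dx ∧ dy ∧ dz, with coefficient
  ∂(coeff of dy∧dz)/∂x - ∂(coeff of dx∧dz)/∂y + ∂(coeff of dx∧dy)/∂z
  = ∂/∂x (0) - ∂/∂y (-y) + ∂/∂z (-z - 3).
Each of these terms simplifies to sums of mixed partials that cancel in pairs. The result is 0 (by equality of mixed partials for smooth functions — Schwarz / Clairaut).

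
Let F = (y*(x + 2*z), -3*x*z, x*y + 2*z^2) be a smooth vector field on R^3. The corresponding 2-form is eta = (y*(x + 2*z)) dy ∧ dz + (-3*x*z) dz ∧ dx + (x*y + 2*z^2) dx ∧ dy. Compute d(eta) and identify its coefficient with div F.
d(eta) = (y + 4*z) dx ∧ dy ∧ dz; div F = y + 4*z

For a 2-form in R^3 of the form above, applying d gives a 3-form with coefficient ∂P/∂x + ∂Q/∂y + ∂R/∂z:
  ∂P/∂x = y
  ∂Q/∂y = 0
  ∂R/∂z = 4*z
Sum = y + 4*z, which is exactly div F.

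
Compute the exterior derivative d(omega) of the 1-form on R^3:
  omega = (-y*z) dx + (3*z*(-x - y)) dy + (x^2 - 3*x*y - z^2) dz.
d(omega) = (-2*z) dx ∧ dy + (2*x - 2*y) dx ∧ dz + (3*y) dy ∧ dz

For a 1-form omega = sum_i f_i dx_i, the exterior derivative is
  d(omega) = sum_{i < j} (∂f_j/∂x_i - ∂f_i/∂x_j) dx_i ∧ dx_j.
  coefficient of dx ∧ dy: ∂f_2/∂x - ∂f_1/∂y = ∂(3*z*(-x - y))/∂x - ∂(-y*z)/∂y = -2*z
  coefficient of dx ∧ dz: ∂f_3/∂x - ∂f_1/∂z = ∂(x^2 - 3*x*y - z^2)/∂x - ∂(-y*z)/∂z = 2*x - 2*y
  coefficient of dy ∧ dz: ∂f_3/∂y - ∂f_2/∂z = ∂(x^2 - 3*x*y - z^2)/∂y - ∂(3*z*(-x - y))/∂z = 3*y
Assembling: d(omega) = (-2*z) dx ∧ dy + (2*x - 2*y) dx ∧ dz + (3*y) dy ∧ dz.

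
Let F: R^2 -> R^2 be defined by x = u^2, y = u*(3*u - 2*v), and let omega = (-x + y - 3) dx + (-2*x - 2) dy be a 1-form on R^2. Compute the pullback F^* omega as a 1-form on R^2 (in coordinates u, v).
F^* omega = (-8*u^3 - 18*u + 4*v) du + (4*u*(u^2 + 1)) dv

Using F^*(f dg) = (f ∘ F) d(g ∘ F), substitute each coordinate x_i by F_i(u, v) in f_i, and replace dx_i by d F_i = (∂F_i/∂u) du + (∂F_i/∂v) dv.
  For the x component: f_1(F) = 2*u^2 - 2*u*v - 3; d F_1 = (2*u) du + (0) dv
  For the y component: f_2(F) = -2*u^2 - 2; d F_2 = (6*u - 2*v) du + (-2*u) dv
Combining and collecting du, dv coefficients:
  coeff of du: -8*u^3 - 18*u + 4*v
  coeff of dv: 4*u*(u^2 + 1)
F^* omega = (-8*u^3 - 18*u + 4*v) du + (4*u*(u^2 + 1)) dv.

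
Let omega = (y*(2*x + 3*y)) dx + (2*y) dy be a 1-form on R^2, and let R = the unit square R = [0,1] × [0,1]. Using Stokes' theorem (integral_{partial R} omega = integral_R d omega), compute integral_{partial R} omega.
integral_(partial R) omega = -4

Stokes: integral_partial_R omega = integral_R d omega with d omega = (∂Q/∂x - ∂P/∂y) dx ∧ dy.
  ∂Q/∂x = 0
  ∂P/∂y = 2*x + 6*y
  integrand = ∂Q/∂x - ∂P/∂y = -2*x - 6*y.
Integrating over R: integral_0^1 integral_0^1 (-2*x - 6*y) dx dy = -4.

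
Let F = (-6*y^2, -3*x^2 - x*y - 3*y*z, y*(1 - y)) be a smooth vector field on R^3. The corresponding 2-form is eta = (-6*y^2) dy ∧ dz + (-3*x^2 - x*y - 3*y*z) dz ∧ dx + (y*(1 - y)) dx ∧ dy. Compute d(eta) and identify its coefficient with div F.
d(eta) = (-x - 3*z) dx ∧ dy ∧ dz; div F = -x - 3*z

For a 2-form in R^3 of the form above, applying d gives a 3-form with coefficient ∂P/∂x + ∂Q/∂y + ∂R/∂z:
  ∂P/∂x = 0
  ∂Q/∂y = -x - 3*z
  ∂R/∂z = 0
Sum = -x - 3*z, which is exactly div F.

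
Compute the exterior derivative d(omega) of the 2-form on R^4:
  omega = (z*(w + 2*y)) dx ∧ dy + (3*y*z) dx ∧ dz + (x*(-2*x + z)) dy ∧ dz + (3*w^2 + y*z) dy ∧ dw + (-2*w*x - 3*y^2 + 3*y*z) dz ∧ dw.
d(omega) = (w - 4*x + 2*y - 2*z) dx ∧ dy ∧ dz + (z) dx ∧ dy ∧ dw + (-7*y + 3*z) dy ∧ dz ∧ dw + (-2*w) dx ∧ dz ∧ dw

For a 2-form omega = sum_{i<j} g_{ij} dx_i ∧ dx_j, the exterior derivative is
  d(omega) = sum_{i<j} d(g_{ij}) ∧ dx_i ∧ dx_j = sum_{i<j, k} (∂g_{ij}/∂x_k) dx_k ∧ dx_i ∧ dx_j.
Expand each term, using dx_k ∧ dx_i ∧ dx_j = sgn(permutation) dx_{(a)} ∧ dx_{(b)} ∧ dx_{(c)} with (a < b < c) sorted:
  d(z*(w + 2*y)) includes (∂/∂z)(z*(w + 2*y)) dz = (w + 2*y) dz, which multiplied by dx ∧ dy gives (w + 2*y) dx ∧ dy ∧ dz
  d(z*(w + 2*y)) includes (∂/∂w)(z*(w + 2*y)) dw = (z) dw, which multiplied by dx ∧ dy gives (z) dx ∧ dy ∧ dw
  d(3*y*z) includes (∂/∂y)(3*y*z) dy = (3*z) dy, which multiplied by dx ∧ dz gives (-3*z) dx ∧ dy ∧ dz
  d(x*(-2*x + z)) includes (∂/∂x)(x*(-2*x + z)) dx = (-4*x + z) dx, which multiplied by dy ∧ dz gives (-4*x + z) dx ∧ dy ∧ dz
  d(3*w^2 + y*z) includes (∂/∂z)(3*w^2 + y*z) dz = (y) dz, which multiplied by dy ∧ dw gives (-y) dy ∧ dz ∧ dw
  d(-2*w*x - 3*y^2 + 3*y*z) includes (∂/∂x)(-2*w*x - 3*y^2 + 3*y*z) dx = (-2*w) dx, which multiplied by dz ∧ dw gives (-2*w) dx ∧ dz ∧ dw
  d(-2*w*x - 3*y^2 + 3*y*z) includes (∂/∂y)(-2*w*x - 3*y^2 + 3*y*z) dy = (-6*y + 3*z) dy, which multiplied by dz ∧ dw gives (-6*y + 3*z) dy ∧ dz ∧ dw
Collecting like 3-forms: d(omega) = (w - 4*x + 2*y - 2*z) dx ∧ dy ∧ dz + (z) dx ∧ dy ∧ dw + (-7*y + 3*z) dy ∧ dz ∧ dw + (-2*w) dx ∧ dz ∧ dw.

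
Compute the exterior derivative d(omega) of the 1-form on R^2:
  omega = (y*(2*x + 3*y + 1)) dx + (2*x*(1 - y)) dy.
d(omega) = (-2*x - 8*y + 1) dx ∧ dy

For a 1-form omega = sum_i f_i dx_i, the exterior derivative is
  d(omega) = sum_{i < j} (∂f_j/∂x_i - ∂f_i/∂x_j) dx_i ∧ dx_j.
  coefficient of dx ∧ dy: ∂f_2/∂x - ∂f_1/∂y = ∂(2*x*(1 - y))/∂x - ∂(y*(2*x + 3*y + 1))/∂y = -2*x - 8*y + 1
Assembling: d(omega) = (-2*x - 8*y + 1) dx ∧ dy.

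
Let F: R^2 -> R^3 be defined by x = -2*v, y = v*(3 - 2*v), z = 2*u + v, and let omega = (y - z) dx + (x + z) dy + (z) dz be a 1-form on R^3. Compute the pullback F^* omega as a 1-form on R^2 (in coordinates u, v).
F^* omega = (4*u + 2*v) du + (-8*u*v + 12*u + 8*v^2 - 6*v) dv

Using F^*(f dg) = (f ∘ F) d(g ∘ F), substitute each coordinate x_i by F_i(u, v) in f_i, and replace dx_i by d F_i = (∂F_i/∂u) du + (∂F_i/∂v) dv.
  For the x component: f_1(F) = -2*u - 2*v^2 + 2*v; d F_1 = (0) du + (-2) dv
  For the y component: f_2(F) = 2*u - v; d F_2 = (0) du + (3 - 4*v) dv
  For the z component: f_3(F) = 2*u + v; d F_3 = (2) du + (1) dv
Combining and collecting du, dv coefficients:
  coeff of du: 4*u + 2*v
  coeff of dv: -8*u*v + 12*u + 8*v^2 - 6*v
F^* omega = (4*u + 2*v) du + (-8*u*v + 12*u + 8*v^2 - 6*v) dv.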